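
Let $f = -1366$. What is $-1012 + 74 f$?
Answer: $-102096$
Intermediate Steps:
$-1012 + 74 f = -1012 + 74 \left(-1366\right) = -1012 - 101084 = -102096$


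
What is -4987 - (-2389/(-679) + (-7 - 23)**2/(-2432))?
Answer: -2060092921/412832 ≈ -4990.1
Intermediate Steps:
-4987 - (-2389/(-679) + (-7 - 23)**2/(-2432)) = -4987 - (-2389*(-1/679) + (-30)**2*(-1/2432)) = -4987 - (2389/679 + 900*(-1/2432)) = -4987 - (2389/679 - 225/608) = -4987 - 1*1299737/412832 = -4987 - 1299737/412832 = -2060092921/412832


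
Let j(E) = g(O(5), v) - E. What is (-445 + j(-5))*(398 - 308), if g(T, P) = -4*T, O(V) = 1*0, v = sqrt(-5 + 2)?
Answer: -39600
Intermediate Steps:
v = I*sqrt(3) (v = sqrt(-3) = I*sqrt(3) ≈ 1.732*I)
O(V) = 0
j(E) = -E (j(E) = -4*0 - E = 0 - E = -E)
(-445 + j(-5))*(398 - 308) = (-445 - 1*(-5))*(398 - 308) = (-445 + 5)*90 = -440*90 = -39600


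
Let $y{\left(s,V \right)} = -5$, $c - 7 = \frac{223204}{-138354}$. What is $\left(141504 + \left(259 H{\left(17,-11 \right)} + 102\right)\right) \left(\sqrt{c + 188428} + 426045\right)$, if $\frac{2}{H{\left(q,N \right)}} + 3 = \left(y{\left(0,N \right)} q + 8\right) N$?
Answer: $\frac{25459593275595}{422} + \frac{59757991 \sqrt{901739931498561}}{29192694} \approx 6.0392 \cdot 10^{10}$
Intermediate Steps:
$c = \frac{372637}{69177}$ ($c = 7 + \frac{223204}{-138354} = 7 + 223204 \left(- \frac{1}{138354}\right) = 7 - \frac{111602}{69177} = \frac{372637}{69177} \approx 5.3867$)
$H{\left(q,N \right)} = \frac{2}{-3 + N \left(8 - 5 q\right)}$ ($H{\left(q,N \right)} = \frac{2}{-3 + \left(- 5 q + 8\right) N} = \frac{2}{-3 + \left(8 - 5 q\right) N} = \frac{2}{-3 + N \left(8 - 5 q\right)}$)
$\left(141504 + \left(259 H{\left(17,-11 \right)} + 102\right)\right) \left(\sqrt{c + 188428} + 426045\right) = \left(141504 + \left(259 \frac{2}{-3 + 8 \left(-11\right) - \left(-55\right) 17} + 102\right)\right) \left(\sqrt{\frac{372637}{69177} + 188428} + 426045\right) = \left(141504 + \left(259 \frac{2}{-3 - 88 + 935} + 102\right)\right) \left(\sqrt{\frac{13035256393}{69177}} + 426045\right) = \left(141504 + \left(259 \cdot \frac{2}{844} + 102\right)\right) \left(\frac{\sqrt{901739931498561}}{69177} + 426045\right) = \left(141504 + \left(259 \cdot 2 \cdot \frac{1}{844} + 102\right)\right) \left(426045 + \frac{\sqrt{901739931498561}}{69177}\right) = \left(141504 + \left(259 \cdot \frac{1}{422} + 102\right)\right) \left(426045 + \frac{\sqrt{901739931498561}}{69177}\right) = \left(141504 + \left(\frac{259}{422} + 102\right)\right) \left(426045 + \frac{\sqrt{901739931498561}}{69177}\right) = \left(141504 + \frac{43303}{422}\right) \left(426045 + \frac{\sqrt{901739931498561}}{69177}\right) = \frac{59757991 \left(426045 + \frac{\sqrt{901739931498561}}{69177}\right)}{422} = \frac{25459593275595}{422} + \frac{59757991 \sqrt{901739931498561}}{29192694}$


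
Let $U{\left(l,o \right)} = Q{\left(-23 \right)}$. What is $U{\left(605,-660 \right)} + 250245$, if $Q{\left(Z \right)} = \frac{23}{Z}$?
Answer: $250244$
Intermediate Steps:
$U{\left(l,o \right)} = -1$ ($U{\left(l,o \right)} = \frac{23}{-23} = 23 \left(- \frac{1}{23}\right) = -1$)
$U{\left(605,-660 \right)} + 250245 = -1 + 250245 = 250244$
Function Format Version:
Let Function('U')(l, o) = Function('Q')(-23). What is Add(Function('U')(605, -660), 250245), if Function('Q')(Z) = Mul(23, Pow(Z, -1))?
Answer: 250244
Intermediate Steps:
Function('U')(l, o) = -1 (Function('U')(l, o) = Mul(23, Pow(-23, -1)) = Mul(23, Rational(-1, 23)) = -1)
Add(Function('U')(605, -660), 250245) = Add(-1, 250245) = 250244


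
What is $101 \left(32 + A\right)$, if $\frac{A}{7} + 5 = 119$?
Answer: $83830$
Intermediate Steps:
$A = 798$ ($A = -35 + 7 \cdot 119 = -35 + 833 = 798$)
$101 \left(32 + A\right) = 101 \left(32 + 798\right) = 101 \cdot 830 = 83830$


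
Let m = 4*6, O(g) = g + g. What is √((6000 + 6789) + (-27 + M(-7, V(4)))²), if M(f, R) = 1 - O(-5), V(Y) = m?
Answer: √13045 ≈ 114.21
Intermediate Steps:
O(g) = 2*g
m = 24
V(Y) = 24
M(f, R) = 11 (M(f, R) = 1 - 2*(-5) = 1 - 1*(-10) = 1 + 10 = 11)
√((6000 + 6789) + (-27 + M(-7, V(4)))²) = √((6000 + 6789) + (-27 + 11)²) = √(12789 + (-16)²) = √(12789 + 256) = √13045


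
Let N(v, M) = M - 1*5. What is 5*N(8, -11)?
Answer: -80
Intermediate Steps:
N(v, M) = -5 + M (N(v, M) = M - 5 = -5 + M)
5*N(8, -11) = 5*(-5 - 11) = 5*(-16) = -80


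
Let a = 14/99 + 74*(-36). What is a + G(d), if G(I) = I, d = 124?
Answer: -251446/99 ≈ -2539.9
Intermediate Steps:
a = -263722/99 (a = 14*(1/99) - 2664 = 14/99 - 2664 = -263722/99 ≈ -2663.9)
a + G(d) = -263722/99 + 124 = -251446/99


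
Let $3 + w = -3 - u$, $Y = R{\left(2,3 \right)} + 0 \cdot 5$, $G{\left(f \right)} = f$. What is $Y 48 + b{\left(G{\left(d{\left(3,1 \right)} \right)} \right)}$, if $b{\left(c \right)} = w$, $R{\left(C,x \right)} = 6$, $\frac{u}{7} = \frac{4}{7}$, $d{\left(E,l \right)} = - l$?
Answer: $278$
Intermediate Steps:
$u = 4$ ($u = 7 \cdot \frac{4}{7} = 4$)
$Y = 6$ ($Y = 6 + 0 \cdot 5 = 6 + 0 = 6$)
$w = -10$ ($w = -3 - 7 = -10$)
$b{\left(c \right)} = -10$
$Y 48 + b{\left(G{\left(d{\left(3,1 \right)} \right)} \right)} = 6 \cdot 48 - 10 = 288 - 10 = 278$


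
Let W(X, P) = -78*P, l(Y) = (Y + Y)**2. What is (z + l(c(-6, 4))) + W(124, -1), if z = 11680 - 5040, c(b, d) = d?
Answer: 6782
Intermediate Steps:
l(Y) = 4*Y**2 (l(Y) = (2*Y)**2 = 4*Y**2)
z = 6640
(z + l(c(-6, 4))) + W(124, -1) = (6640 + 4*4**2) - 78*(-1) = (6640 + 4*16) + 78 = (6640 + 64) + 78 = 6704 + 78 = 6782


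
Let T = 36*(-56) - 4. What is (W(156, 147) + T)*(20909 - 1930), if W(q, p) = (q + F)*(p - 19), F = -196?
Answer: -135510060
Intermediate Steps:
T = -2020 (T = -2016 - 4 = -2020)
W(q, p) = (-196 + q)*(-19 + p) (W(q, p) = (q - 196)*(p - 19) = (-196 + q)*(-19 + p))
(W(156, 147) + T)*(20909 - 1930) = ((3724 - 196*147 - 19*156 + 147*156) - 2020)*(20909 - 1930) = ((3724 - 28812 - 2964 + 22932) - 2020)*18979 = (-5120 - 2020)*18979 = -7140*18979 = -135510060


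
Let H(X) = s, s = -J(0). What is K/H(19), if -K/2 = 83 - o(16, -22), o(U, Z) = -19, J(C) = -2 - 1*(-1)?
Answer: -204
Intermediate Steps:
J(C) = -1 (J(C) = -2 + 1 = -1)
K = -204 (K = -2*(83 - 1*(-19)) = -2*(83 + 19) = -2*102 = -204)
s = 1 (s = -1*(-1) = 1)
H(X) = 1
K/H(19) = -204/1 = -204*1 = -204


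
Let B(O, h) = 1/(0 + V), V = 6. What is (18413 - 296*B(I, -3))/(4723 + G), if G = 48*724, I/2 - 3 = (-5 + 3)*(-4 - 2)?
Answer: 55091/118425 ≈ 0.46520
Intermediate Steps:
I = 30 (I = 6 + 2*((-5 + 3)*(-4 - 2)) = 6 + 2*(-2*(-6)) = 6 + 2*12 = 6 + 24 = 30)
B(O, h) = ⅙ (B(O, h) = 1/(0 + 6) = 1/6 = ⅙)
G = 34752
(18413 - 296*B(I, -3))/(4723 + G) = (18413 - 296*⅙)/(4723 + 34752) = (18413 - 148/3)/39475 = (55091/3)*(1/39475) = 55091/118425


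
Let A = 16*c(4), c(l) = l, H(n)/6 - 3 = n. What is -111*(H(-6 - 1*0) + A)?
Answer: -5106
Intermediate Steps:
H(n) = 18 + 6*n
A = 64 (A = 16*4 = 64)
-111*(H(-6 - 1*0) + A) = -111*((18 + 6*(-6 - 1*0)) + 64) = -111*((18 + 6*(-6 + 0)) + 64) = -111*((18 + 6*(-6)) + 64) = -111*((18 - 36) + 64) = -111*(-18 + 64) = -111*46 = -5106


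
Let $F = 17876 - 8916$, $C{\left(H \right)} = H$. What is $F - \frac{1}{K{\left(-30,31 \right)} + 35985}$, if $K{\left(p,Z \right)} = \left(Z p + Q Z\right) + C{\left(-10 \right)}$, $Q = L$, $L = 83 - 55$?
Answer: $\frac{321780479}{35913} \approx 8960.0$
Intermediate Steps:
$L = 28$ ($L = 83 - 55 = 28$)
$Q = 28$
$F = 8960$
$K{\left(p,Z \right)} = -10 + 28 Z + Z p$ ($K{\left(p,Z \right)} = \left(Z p + 28 Z\right) - 10 = \left(28 Z + Z p\right) - 10 = -10 + 28 Z + Z p$)
$F - \frac{1}{K{\left(-30,31 \right)} + 35985} = 8960 - \frac{1}{\left(-10 + 28 \cdot 31 + 31 \left(-30\right)\right) + 35985} = 8960 - \frac{1}{\left(-10 + 868 - 930\right) + 35985} = 8960 - \frac{1}{-72 + 35985} = 8960 - \frac{1}{35913} = \frac{321780479}{35913}$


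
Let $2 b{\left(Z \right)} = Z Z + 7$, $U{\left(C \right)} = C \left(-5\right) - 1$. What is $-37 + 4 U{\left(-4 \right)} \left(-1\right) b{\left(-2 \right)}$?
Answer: $-455$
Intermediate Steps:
$U{\left(C \right)} = -1 - 5 C$ ($U{\left(C \right)} = - 5 C - 1 = -1 - 5 C$)
$b{\left(Z \right)} = \frac{7}{2} + \frac{Z^{2}}{2}$ ($b{\left(Z \right)} = \frac{Z Z + 7}{2} = \frac{Z^{2} + 7}{2} = \frac{7 + Z^{2}}{2} = \frac{7}{2} + \frac{Z^{2}}{2}$)
$-37 + 4 U{\left(-4 \right)} \left(-1\right) b{\left(-2 \right)} = -37 + 4 \left(-1 - -20\right) \left(-1\right) \left(\frac{7}{2} + \frac{\left(-2\right)^{2}}{2}\right) = -37 + 4 \left(-1 + 20\right) \left(-1\right) \left(\frac{7}{2} + \frac{1}{2} \cdot 4\right) = -37 + 4 \cdot 19 \left(-1\right) \left(\frac{7}{2} + 2\right) = -37 + 76 \left(-1\right) \frac{11}{2} = -37 - 418 = -455$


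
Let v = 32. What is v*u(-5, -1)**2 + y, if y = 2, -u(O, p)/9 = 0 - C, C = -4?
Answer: 41474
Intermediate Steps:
u(O, p) = -36 (u(O, p) = -9*(0 - 1*(-4)) = -9*(0 + 4) = -9*4 = -36)
v*u(-5, -1)**2 + y = 32*(-36)**2 + 2 = 32*1296 + 2 = 41472 + 2 = 41474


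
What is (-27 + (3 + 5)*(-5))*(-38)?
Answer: 2546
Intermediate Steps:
(-27 + (3 + 5)*(-5))*(-38) = (-27 + 8*(-5))*(-38) = (-27 - 40)*(-38) = -67*(-38) = 2546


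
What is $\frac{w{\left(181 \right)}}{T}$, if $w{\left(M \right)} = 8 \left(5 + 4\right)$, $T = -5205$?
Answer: $- \frac{24}{1735} \approx -0.013833$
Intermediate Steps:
$w{\left(M \right)} = 72$ ($w{\left(M \right)} = 8 \cdot 9 = 72$)
$\frac{w{\left(181 \right)}}{T} = \frac{72}{-5205} = 72 \left(- \frac{1}{5205}\right) = - \frac{24}{1735}$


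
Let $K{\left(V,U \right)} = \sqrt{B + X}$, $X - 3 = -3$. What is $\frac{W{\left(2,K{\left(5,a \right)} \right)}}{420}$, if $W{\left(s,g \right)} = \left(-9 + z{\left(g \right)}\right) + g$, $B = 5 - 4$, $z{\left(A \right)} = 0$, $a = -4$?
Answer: $- \frac{2}{105} \approx -0.019048$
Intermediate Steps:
$B = 1$
$X = 0$ ($X = 3 - 3 = 0$)
$K{\left(V,U \right)} = 1$ ($K{\left(V,U \right)} = \sqrt{1 + 0} = \sqrt{1} = 1$)
$W{\left(s,g \right)} = -9 + g$ ($W{\left(s,g \right)} = \left(-9 + 0\right) + g = -9 + g$)
$\frac{W{\left(2,K{\left(5,a \right)} \right)}}{420} = \frac{-9 + 1}{420} = \left(-8\right) \frac{1}{420} = - \frac{2}{105}$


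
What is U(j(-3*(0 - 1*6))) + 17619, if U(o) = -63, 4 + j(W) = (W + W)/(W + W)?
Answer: 17556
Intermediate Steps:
j(W) = -3 (j(W) = -4 + (W + W)/(W + W) = -4 + (2*W)/((2*W)) = -4 + (2*W)*(1/(2*W)) = -4 + 1 = -3)
U(j(-3*(0 - 1*6))) + 17619 = -63 + 17619 = 17556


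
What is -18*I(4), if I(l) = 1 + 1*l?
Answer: -90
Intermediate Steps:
I(l) = 1 + l
-18*I(4) = -18*(1 + 4) = -18*5 = -90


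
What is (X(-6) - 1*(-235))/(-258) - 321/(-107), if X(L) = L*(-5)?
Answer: 509/258 ≈ 1.9729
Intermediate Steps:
X(L) = -5*L
(X(-6) - 1*(-235))/(-258) - 321/(-107) = (-5*(-6) - 1*(-235))/(-258) - 321/(-107) = (30 + 235)*(-1/258) - 321*(-1/107) = 265*(-1/258) + 3 = -265/258 + 3 = 509/258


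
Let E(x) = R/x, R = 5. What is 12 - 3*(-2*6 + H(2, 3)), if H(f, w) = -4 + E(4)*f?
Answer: 105/2 ≈ 52.500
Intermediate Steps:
E(x) = 5/x
H(f, w) = -4 + 5*f/4 (H(f, w) = -4 + (5/4)*f = -4 + (5*(¼))*f = -4 + 5*f/4)
12 - 3*(-2*6 + H(2, 3)) = 12 - 3*(-2*6 + (-4 + (5/4)*2)) = 12 - 3*(-12 + (-4 + 5/2)) = 12 - 3*(-12 - 3/2) = 12 - 3*(-27/2) = 12 + 81/2 = 105/2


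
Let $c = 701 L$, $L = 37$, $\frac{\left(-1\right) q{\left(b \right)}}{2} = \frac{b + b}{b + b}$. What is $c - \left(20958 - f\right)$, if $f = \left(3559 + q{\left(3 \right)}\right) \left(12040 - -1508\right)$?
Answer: $48195215$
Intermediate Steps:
$q{\left(b \right)} = -2$ ($q{\left(b \right)} = - 2 \frac{b + b}{b + b} = - 2 \frac{2 b}{2 b} = - 2 \cdot 2 b \frac{1}{2 b} = \left(-2\right) 1 = -2$)
$f = 48190236$ ($f = \left(3559 - 2\right) \left(12040 - -1508\right) = 3557 \left(12040 + 1508\right) = 3557 \cdot 13548 = 48190236$)
$c = 25937$ ($c = 701 \cdot 37 = 25937$)
$c - \left(20958 - f\right) = 25937 - \left(20958 - 48190236\right) = 25937 - -48169278 = 25937 + 48169278 = 48195215$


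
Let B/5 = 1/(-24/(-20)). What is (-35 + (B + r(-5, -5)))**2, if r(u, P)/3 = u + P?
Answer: 133225/36 ≈ 3700.7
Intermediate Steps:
r(u, P) = 3*P + 3*u (r(u, P) = 3*(u + P) = 3*(P + u) = 3*P + 3*u)
B = 25/6 (B = 5/((-24/(-20))) = 5/((-24*(-1/20))) = 5/(6/5) = 5*(5/6) = 25/6 ≈ 4.1667)
(-35 + (B + r(-5, -5)))**2 = (-35 + (25/6 + (3*(-5) + 3*(-5))))**2 = (-35 + (25/6 + (-15 - 15)))**2 = (-35 + (25/6 - 30))**2 = (-35 - 155/6)**2 = (-365/6)**2 = 133225/36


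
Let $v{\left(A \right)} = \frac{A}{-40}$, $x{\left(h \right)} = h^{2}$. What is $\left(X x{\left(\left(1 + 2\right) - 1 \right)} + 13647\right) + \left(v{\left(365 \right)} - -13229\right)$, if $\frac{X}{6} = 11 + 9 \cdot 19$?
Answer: $\frac{249879}{8} \approx 31235.0$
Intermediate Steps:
$X = 1092$ ($X = 6 \left(11 + 9 \cdot 19\right) = 6 \left(11 + 171\right) = 6 \cdot 182 = 1092$)
$v{\left(A \right)} = - \frac{A}{40}$ ($v{\left(A \right)} = A \left(- \frac{1}{40}\right) = - \frac{A}{40}$)
$\left(X x{\left(\left(1 + 2\right) - 1 \right)} + 13647\right) + \left(v{\left(365 \right)} - -13229\right) = \left(1092 \left(\left(1 + 2\right) - 1\right)^{2} + 13647\right) - - \frac{105759}{8} = \left(1092 \left(3 - 1\right)^{2} + 13647\right) + \left(- \frac{73}{8} + 13229\right) = \left(1092 \cdot 2^{2} + 13647\right) + \frac{105759}{8} = \left(1092 \cdot 4 + 13647\right) + \frac{105759}{8} = \left(4368 + 13647\right) + \frac{105759}{8} = 18015 + \frac{105759}{8} = \frac{249879}{8}$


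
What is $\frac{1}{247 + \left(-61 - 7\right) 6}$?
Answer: $- \frac{1}{161} \approx -0.0062112$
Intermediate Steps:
$\frac{1}{247 + \left(-61 - 7\right) 6} = \frac{1}{247 - 408} = \frac{1}{-161} = - \frac{1}{161}$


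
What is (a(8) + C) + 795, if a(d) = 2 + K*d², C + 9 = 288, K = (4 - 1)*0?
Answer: 1076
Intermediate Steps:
K = 0 (K = 3*0 = 0)
C = 279 (C = -9 + 288 = 279)
a(d) = 2 (a(d) = 2 + 0*d² = 2 + 0 = 2)
(a(8) + C) + 795 = (2 + 279) + 795 = 281 + 795 = 1076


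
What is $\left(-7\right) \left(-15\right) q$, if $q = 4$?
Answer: $420$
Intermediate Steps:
$\left(-7\right) \left(-15\right) q = \left(-7\right) \left(-15\right) 4 = 105 \cdot 4 = 420$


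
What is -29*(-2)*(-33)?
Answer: -1914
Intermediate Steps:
-29*(-2)*(-33) = 58*(-33) = -1914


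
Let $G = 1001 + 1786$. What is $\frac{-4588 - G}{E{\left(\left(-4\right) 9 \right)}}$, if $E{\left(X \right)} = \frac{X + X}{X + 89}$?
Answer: $\frac{390875}{72} \approx 5428.8$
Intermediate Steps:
$E{\left(X \right)} = \frac{2 X}{89 + X}$
$G = 2787$
$\frac{-4588 - G}{E{\left(\left(-4\right) 9 \right)}} = \frac{-4588 - 2787}{2 \left(\left(-4\right) 9\right) \frac{1}{89 - 36}} = \frac{-4588 - 2787}{2 \left(-36\right) \frac{1}{89 - 36}} = - \frac{7375}{2 \left(-36\right) \frac{1}{53}} = - \frac{7375}{- \frac{72}{53}} = \left(-7375\right) \left(- \frac{53}{72}\right) = \frac{390875}{72}$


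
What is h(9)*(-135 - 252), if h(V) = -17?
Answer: 6579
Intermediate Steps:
h(9)*(-135 - 252) = -17*(-135 - 252) = -17*(-387) = 6579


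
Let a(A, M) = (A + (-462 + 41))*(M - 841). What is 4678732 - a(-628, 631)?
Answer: 4458442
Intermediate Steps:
a(A, M) = (-841 + M)*(-421 + A) (a(A, M) = (A - 421)*(-841 + M) = (-421 + A)*(-841 + M) = (-841 + M)*(-421 + A))
4678732 - a(-628, 631) = 4678732 - (354061 - 841*(-628) - 421*631 - 628*631) = 4678732 - (354061 + 528148 - 265651 - 396268) = 4678732 - 1*220290 = 4678732 - 220290 = 4458442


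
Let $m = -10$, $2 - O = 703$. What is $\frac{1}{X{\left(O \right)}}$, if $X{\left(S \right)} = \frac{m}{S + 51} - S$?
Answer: $\frac{65}{45566} \approx 0.0014265$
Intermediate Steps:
$O = -701$ ($O = 2 - 703 = -701$)
$X{\left(S \right)} = - S - \frac{10}{51 + S}$ ($X{\left(S \right)} = - \frac{10}{S + 51} - S = - \frac{10}{51 + S} - S = - S - \frac{10}{51 + S}$)
$\frac{1}{X{\left(O \right)}} = \frac{1}{\frac{1}{51 - 701} \left(-10 - \left(-701\right)^{2} - -35751\right)} = \frac{1}{\frac{1}{-650} \left(-10 - 491401 + 35751\right)} = \frac{1}{\left(- \frac{1}{650}\right) \left(-10 - 491401 + 35751\right)} = \frac{1}{\left(- \frac{1}{650}\right) \left(-455660\right)} = \frac{1}{\frac{45566}{65}} = \frac{65}{45566}$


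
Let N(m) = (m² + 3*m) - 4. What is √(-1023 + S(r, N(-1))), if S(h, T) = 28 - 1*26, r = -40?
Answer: I*√1021 ≈ 31.953*I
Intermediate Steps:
N(m) = -4 + m² + 3*m
S(h, T) = 2 (S(h, T) = 28 - 26 = 2)
√(-1023 + S(r, N(-1))) = √(-1023 + 2) = √(-1021) = I*√1021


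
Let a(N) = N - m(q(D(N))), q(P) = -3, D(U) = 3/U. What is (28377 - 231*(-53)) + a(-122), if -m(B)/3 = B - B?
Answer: 40498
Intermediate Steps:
m(B) = 0 (m(B) = -3*(B - B) = -3*0 = 0)
a(N) = N (a(N) = N - 1*0 = N + 0 = N)
(28377 - 231*(-53)) + a(-122) = (28377 - 231*(-53)) - 122 = (28377 + 12243) - 122 = 40620 - 122 = 40498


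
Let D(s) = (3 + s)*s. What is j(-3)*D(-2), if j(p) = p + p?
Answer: 12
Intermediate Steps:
j(p) = 2*p
D(s) = s*(3 + s)
j(-3)*D(-2) = (2*(-3))*(-2*(3 - 2)) = -(-12) = -6*(-2) = 12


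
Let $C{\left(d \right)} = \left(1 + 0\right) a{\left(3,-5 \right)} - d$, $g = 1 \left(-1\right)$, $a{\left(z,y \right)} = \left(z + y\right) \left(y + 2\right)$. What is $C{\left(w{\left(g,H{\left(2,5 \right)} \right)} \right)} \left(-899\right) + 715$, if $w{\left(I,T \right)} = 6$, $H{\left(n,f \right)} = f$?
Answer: $715$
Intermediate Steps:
$a{\left(z,y \right)} = \left(2 + y\right) \left(y + z\right)$ ($a{\left(z,y \right)} = \left(y + z\right) \left(2 + y\right) = \left(2 + y\right) \left(y + z\right)$)
$g = -1$
$C{\left(d \right)} = 6 - d$ ($C{\left(d \right)} = \left(1 + 0\right) \left(\left(-5\right)^{2} + 2 \left(-5\right) + 2 \cdot 3 - 15\right) - d = 1 \left(25 - 10 + 6 - 15\right) - d = 1 \cdot 6 - d = 6 - d$)
$C{\left(w{\left(g,H{\left(2,5 \right)} \right)} \right)} \left(-899\right) + 715 = \left(6 - 6\right) \left(-899\right) + 715 = 0 \left(-899\right) + 715 = 0 + 715 = 715$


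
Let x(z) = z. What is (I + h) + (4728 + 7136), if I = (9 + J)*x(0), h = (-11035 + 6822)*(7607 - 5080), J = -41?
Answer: -10634387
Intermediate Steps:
h = -10646251 (h = -4213*2527 = -10646251)
I = 0 (I = (9 - 41)*0 = -32*0 = 0)
(I + h) + (4728 + 7136) = (0 - 10646251) + (4728 + 7136) = -10646251 + 11864 = -10634387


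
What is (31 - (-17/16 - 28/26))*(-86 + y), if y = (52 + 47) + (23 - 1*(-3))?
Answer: 20679/16 ≈ 1292.4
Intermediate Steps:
y = 125 (y = 99 + (23 + 3) = 99 + 26 = 125)
(31 - (-17/16 - 28/26))*(-86 + y) = (31 - (-17/16 - 28/26))*(-86 + 125) = (31 - (-17*1/16 - 28*1/26))*39 = (31 - (-17/16 - 14/13))*39 = (31 - 1*(-445/208))*39 = (31 + 445/208)*39 = (6893/208)*39 = 20679/16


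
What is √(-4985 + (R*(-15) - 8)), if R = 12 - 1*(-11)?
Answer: I*√5338 ≈ 73.062*I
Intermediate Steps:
R = 23 (R = 12 + 11 = 23)
√(-4985 + (R*(-15) - 8)) = √(-4985 + (23*(-15) - 8)) = √(-4985 + (-345 - 8)) = √(-4985 - 353) = √(-5338) = I*√5338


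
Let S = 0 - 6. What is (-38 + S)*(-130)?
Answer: 5720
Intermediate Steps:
S = -6
(-38 + S)*(-130) = (-38 - 6)*(-130) = -44*(-130) = 5720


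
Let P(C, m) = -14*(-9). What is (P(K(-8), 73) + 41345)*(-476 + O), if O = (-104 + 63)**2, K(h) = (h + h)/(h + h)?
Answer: 49972555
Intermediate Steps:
K(h) = 1 (K(h) = (2*h)/((2*h)) = (2*h)*(1/(2*h)) = 1)
P(C, m) = 126
O = 1681 (O = (-41)**2 = 1681)
(P(K(-8), 73) + 41345)*(-476 + O) = (126 + 41345)*(-476 + 1681) = 41471*1205 = 49972555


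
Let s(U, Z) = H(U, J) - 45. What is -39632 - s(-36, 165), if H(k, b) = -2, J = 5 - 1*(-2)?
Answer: -39585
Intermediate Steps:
J = 7 (J = 5 + 2 = 7)
s(U, Z) = -47 (s(U, Z) = -2 - 45 = -47)
-39632 - s(-36, 165) = -39632 - 1*(-47) = -39632 + 47 = -39585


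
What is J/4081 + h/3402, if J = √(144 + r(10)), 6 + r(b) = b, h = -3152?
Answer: -1576/1701 + 2*√37/4081 ≈ -0.92353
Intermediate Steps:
r(b) = -6 + b
J = 2*√37 (J = √(144 + (-6 + 10)) = √(144 + 4) = √148 = 2*√37 ≈ 12.166)
J/4081 + h/3402 = (2*√37)/4081 - 3152/3402 = (2*√37)*(1/4081) - 3152*1/3402 = 2*√37/4081 - 1576/1701 = -1576/1701 + 2*√37/4081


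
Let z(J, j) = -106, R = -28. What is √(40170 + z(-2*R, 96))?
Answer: 8*√626 ≈ 200.16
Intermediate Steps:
√(40170 + z(-2*R, 96)) = √(40170 - 106) = √40064 = 8*√626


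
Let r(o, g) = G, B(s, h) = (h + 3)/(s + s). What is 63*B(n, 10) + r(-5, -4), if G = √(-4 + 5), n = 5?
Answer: 829/10 ≈ 82.900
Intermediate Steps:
B(s, h) = (3 + h)/(2*s) (B(s, h) = (3 + h)/((2*s)) = (3 + h)*(1/(2*s)) = (3 + h)/(2*s))
G = 1 (G = √1 = 1)
r(o, g) = 1
63*B(n, 10) + r(-5, -4) = 63*((½)*(3 + 10)/5) + 1 = 63*((½)*(⅕)*13) + 1 = 63*(13/10) + 1 = 819/10 + 1 = 829/10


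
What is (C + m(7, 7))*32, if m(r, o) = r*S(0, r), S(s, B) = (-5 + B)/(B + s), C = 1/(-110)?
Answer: 3504/55 ≈ 63.709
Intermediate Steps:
C = -1/110 ≈ -0.0090909
S(s, B) = (-5 + B)/(B + s)
m(r, o) = -5 + r (m(r, o) = r*((-5 + r)/(r + 0)) = r*((-5 + r)/r) = -5 + r)
(C + m(7, 7))*32 = (-1/110 + (-5 + 7))*32 = (-1/110 + 2)*32 = (219/110)*32 = 3504/55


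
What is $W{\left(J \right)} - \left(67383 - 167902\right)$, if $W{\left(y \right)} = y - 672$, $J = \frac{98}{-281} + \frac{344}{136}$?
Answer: $\frac{476979536}{4777} \approx 99849.0$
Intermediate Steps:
$J = \frac{10417}{4777}$ ($J = 98 \left(- \frac{1}{281}\right) + 344 \cdot \frac{1}{136} = - \frac{98}{281} + \frac{43}{17} = \frac{10417}{4777} \approx 2.1807$)
$W{\left(y \right)} = -672 + y$
$W{\left(J \right)} - \left(67383 - 167902\right) = \left(-672 + \frac{10417}{4777}\right) - \left(67383 - 167902\right) = - \frac{3199727}{4777} - -100519 = - \frac{3199727}{4777} + 100519 = \frac{476979536}{4777}$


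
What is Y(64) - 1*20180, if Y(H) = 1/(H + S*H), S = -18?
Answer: -21955841/1088 ≈ -20180.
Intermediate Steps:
Y(H) = -1/(17*H) (Y(H) = 1/(H - 18*H) = 1/(-17*H) = -1/(17*H))
Y(64) - 1*20180 = -1/17/64 - 1*20180 = -1/17*1/64 - 20180 = -1/1088 - 20180 = -21955841/1088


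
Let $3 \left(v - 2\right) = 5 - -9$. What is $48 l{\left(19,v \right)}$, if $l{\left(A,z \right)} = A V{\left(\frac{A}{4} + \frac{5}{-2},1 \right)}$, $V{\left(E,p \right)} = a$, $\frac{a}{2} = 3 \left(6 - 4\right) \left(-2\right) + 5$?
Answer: $-12768$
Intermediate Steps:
$v = \frac{20}{3}$ ($v = 2 + \frac{5 - -9}{3} = 2 + \frac{5 + 9}{3} = 2 + \frac{1}{3} \cdot 14 = 2 + \frac{14}{3} = \frac{20}{3} \approx 6.6667$)
$a = -14$ ($a = 2 \left(3 \left(6 - 4\right) \left(-2\right) + 5\right) = 2 \left(3 \cdot 2 \left(-2\right) + 5\right) = 2 \left(3 \left(-4\right) + 5\right) = 2 \left(-12 + 5\right) = 2 \left(-7\right) = -14$)
$V{\left(E,p \right)} = -14$
$l{\left(A,z \right)} = - 14 A$ ($l{\left(A,z \right)} = A \left(-14\right) = - 14 A$)
$48 l{\left(19,v \right)} = 48 \left(\left(-14\right) 19\right) = 48 \left(-266\right) = -12768$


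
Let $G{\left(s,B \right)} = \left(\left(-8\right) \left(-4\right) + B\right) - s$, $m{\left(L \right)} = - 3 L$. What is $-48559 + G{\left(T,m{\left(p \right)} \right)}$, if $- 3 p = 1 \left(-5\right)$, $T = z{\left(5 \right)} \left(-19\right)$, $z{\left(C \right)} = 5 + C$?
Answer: $-48342$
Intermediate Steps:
$T = -190$ ($T = \left(5 + 5\right) \left(-19\right) = 10 \left(-19\right) = -190$)
$p = \frac{5}{3}$ ($p = - \frac{1 \left(-5\right)}{3} = \left(- \frac{1}{3}\right) \left(-5\right) = \frac{5}{3} \approx 1.6667$)
$G{\left(s,B \right)} = 32 + B - s$ ($G{\left(s,B \right)} = \left(32 + B\right) - s = 32 + B - s$)
$-48559 + G{\left(T,m{\left(p \right)} \right)} = -48559 - -217 = -48559 + \left(32 - 5 + 190\right) = -48559 + 217 = -48342$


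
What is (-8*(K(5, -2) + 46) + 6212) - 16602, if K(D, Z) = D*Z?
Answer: -10678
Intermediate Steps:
(-8*(K(5, -2) + 46) + 6212) - 16602 = (-8*(5*(-2) + 46) + 6212) - 16602 = (-8*(-10 + 46) + 6212) - 16602 = (-8*36 + 6212) - 16602 = (-288 + 6212) - 16602 = 5924 - 16602 = -10678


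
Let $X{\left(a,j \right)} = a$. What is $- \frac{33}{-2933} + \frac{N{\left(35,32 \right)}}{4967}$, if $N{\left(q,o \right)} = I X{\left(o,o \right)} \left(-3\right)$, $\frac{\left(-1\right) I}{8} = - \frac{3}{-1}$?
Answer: $\frac{6921543}{14568211} \approx 0.47511$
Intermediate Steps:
$I = -24$ ($I = - 8 \left(- \frac{3}{-1}\right) = - 8 \left(\left(-3\right) \left(-1\right)\right) = \left(-8\right) 3 = -24$)
$N{\left(q,o \right)} = 72 o$ ($N{\left(q,o \right)} = - 24 o \left(-3\right) = 72 o$)
$- \frac{33}{-2933} + \frac{N{\left(35,32 \right)}}{4967} = - \frac{33}{-2933} + \frac{72 \cdot 32}{4967} = \left(-33\right) \left(- \frac{1}{2933}\right) + 2304 \cdot \frac{1}{4967} = \frac{33}{2933} + \frac{2304}{4967} = \frac{6921543}{14568211}$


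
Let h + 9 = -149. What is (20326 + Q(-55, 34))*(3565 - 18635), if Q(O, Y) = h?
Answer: -303931760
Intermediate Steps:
h = -158 (h = -9 - 149 = -158)
Q(O, Y) = -158
(20326 + Q(-55, 34))*(3565 - 18635) = (20326 - 158)*(3565 - 18635) = 20168*(-15070) = -303931760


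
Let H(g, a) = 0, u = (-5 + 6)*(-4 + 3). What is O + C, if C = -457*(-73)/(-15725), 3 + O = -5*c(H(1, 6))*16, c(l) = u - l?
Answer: 1177464/15725 ≈ 74.878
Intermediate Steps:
u = -1 (u = 1*(-1) = -1)
c(l) = -1 - l
O = 77 (O = -3 - 5*(-1 - 1*0)*16 = -3 - 5*(-1 + 0)*16 = -3 - 5*(-1)*16 = -3 + 5*16 = -3 + 80 = 77)
C = -33361/15725 (C = 33361*(-1/15725) = -33361/15725 ≈ -2.1215)
O + C = 77 - 33361/15725 = 1177464/15725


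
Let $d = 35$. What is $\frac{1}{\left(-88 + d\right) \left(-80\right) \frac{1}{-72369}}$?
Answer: $- \frac{72369}{4240} \approx -17.068$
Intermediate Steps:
$\frac{1}{\left(-88 + d\right) \left(-80\right) \frac{1}{-72369}} = \frac{1}{\left(-88 + 35\right) \left(-80\right) \frac{1}{-72369}} = \frac{1}{\left(-53\right) \left(-80\right) \left(- \frac{1}{72369}\right)} = \frac{1}{4240 \left(- \frac{1}{72369}\right)} = \frac{1}{- \frac{4240}{72369}} = - \frac{72369}{4240}$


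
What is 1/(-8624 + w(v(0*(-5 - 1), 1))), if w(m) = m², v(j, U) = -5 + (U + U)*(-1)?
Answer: -1/8575 ≈ -0.00011662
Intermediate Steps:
v(j, U) = -5 - 2*U (v(j, U) = -5 + (2*U)*(-1) = -5 - 2*U)
1/(-8624 + w(v(0*(-5 - 1), 1))) = 1/(-8624 + (-5 - 2*1)²) = 1/(-8624 + (-5 - 2)²) = 1/(-8624 + (-7)²) = 1/(-8624 + 49) = 1/(-8575) = -1/8575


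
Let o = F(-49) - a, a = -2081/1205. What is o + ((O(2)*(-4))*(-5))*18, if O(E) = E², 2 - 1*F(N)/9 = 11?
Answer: 1639676/1205 ≈ 1360.7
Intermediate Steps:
a = -2081/1205 (a = -2081*1/1205 = -2081/1205 ≈ -1.7270)
F(N) = -81 (F(N) = 18 - 9*11 = 18 - 99 = -81)
o = -95524/1205 (o = -81 - 1*(-2081/1205) = -81 + 2081/1205 = -95524/1205 ≈ -79.273)
o + ((O(2)*(-4))*(-5))*18 = -95524/1205 + ((2²*(-4))*(-5))*18 = -95524/1205 + ((4*(-4))*(-5))*18 = -95524/1205 - 16*(-5)*18 = -95524/1205 + 80*18 = -95524/1205 + 1440 = 1639676/1205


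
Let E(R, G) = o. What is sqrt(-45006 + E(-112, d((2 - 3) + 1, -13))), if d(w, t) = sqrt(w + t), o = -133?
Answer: I*sqrt(45139) ≈ 212.46*I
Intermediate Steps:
d(w, t) = sqrt(t + w)
E(R, G) = -133
sqrt(-45006 + E(-112, d((2 - 3) + 1, -13))) = sqrt(-45006 - 133) = sqrt(-45139) = I*sqrt(45139)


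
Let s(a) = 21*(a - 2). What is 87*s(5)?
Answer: 5481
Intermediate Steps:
s(a) = -42 + 21*a (s(a) = 21*(-2 + a) = -42 + 21*a)
87*s(5) = 87*(-42 + 21*5) = 87*(-42 + 105) = 87*63 = 5481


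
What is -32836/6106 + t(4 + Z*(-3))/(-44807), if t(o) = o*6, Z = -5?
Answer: -735989368/136795771 ≈ -5.3802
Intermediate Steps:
t(o) = 6*o
-32836/6106 + t(4 + Z*(-3))/(-44807) = -32836/6106 + (6*(4 - 5*(-3)))/(-44807) = -32836*1/6106 + (6*(4 + 15))*(-1/44807) = -16418/3053 + (6*19)*(-1/44807) = -16418/3053 + 114*(-1/44807) = -16418/3053 - 114/44807 = -735989368/136795771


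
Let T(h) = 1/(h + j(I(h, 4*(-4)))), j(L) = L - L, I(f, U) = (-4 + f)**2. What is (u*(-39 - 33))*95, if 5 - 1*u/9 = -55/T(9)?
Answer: -30780000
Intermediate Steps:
j(L) = 0
T(h) = 1/h (T(h) = 1/(h + 0) = 1/h)
u = 4500 (u = 45 - (-495)/(1/9) = 45 - (-495)/1/9 = 45 - (-495)*9 = 45 - 9*(-495) = 45 + 4455 = 4500)
(u*(-39 - 33))*95 = (4500*(-39 - 33))*95 = (4500*(-72))*95 = -324000*95 = -30780000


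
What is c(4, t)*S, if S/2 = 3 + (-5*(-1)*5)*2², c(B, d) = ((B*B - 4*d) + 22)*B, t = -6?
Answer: 51088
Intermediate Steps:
c(B, d) = B*(22 + B² - 4*d) (c(B, d) = ((B² - 4*d) + 22)*B = (22 + B² - 4*d)*B = B*(22 + B² - 4*d))
S = 206 (S = 2*(3 + (-5*(-1)*5)*2²) = 2*(3 + (5*5)*4) = 2*(3 + 25*4) = 2*(3 + 100) = 2*103 = 206)
c(4, t)*S = (4*(22 + 4² - 4*(-6)))*206 = (4*(22 + 16 + 24))*206 = (4*62)*206 = 248*206 = 51088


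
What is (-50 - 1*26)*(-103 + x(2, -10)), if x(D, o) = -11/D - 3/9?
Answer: 24814/3 ≈ 8271.3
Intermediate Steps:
x(D, o) = -1/3 - 11/D (x(D, o) = -11/D - 3*1/9 = -11/D - 1/3 = -1/3 - 11/D)
(-50 - 1*26)*(-103 + x(2, -10)) = (-50 - 1*26)*(-103 + (1/3)*(-33 - 1*2)/2) = (-50 - 26)*(-103 + (1/3)*(1/2)*(-33 - 2)) = -76*(-103 + (1/3)*(1/2)*(-35)) = -76*(-103 - 35/6) = -76*(-653/6) = 24814/3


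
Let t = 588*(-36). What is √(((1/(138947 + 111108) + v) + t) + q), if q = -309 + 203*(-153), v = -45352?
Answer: I*√6120692215861145/250055 ≈ 312.87*I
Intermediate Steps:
q = -31368 (q = -309 - 31059 = -31368)
t = -21168
√(((1/(138947 + 111108) + v) + t) + q) = √(((1/(138947 + 111108) - 45352) - 21168) - 31368) = √(((1/250055 - 45352) - 21168) - 31368) = √((-11340494359/250055 - 21168) - 31368) = √(-16633658599/250055 - 31368) = √(-24477383839/250055) = I*√6120692215861145/250055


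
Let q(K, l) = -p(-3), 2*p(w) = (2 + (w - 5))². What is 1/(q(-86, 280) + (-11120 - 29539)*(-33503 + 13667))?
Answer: 1/806511906 ≈ 1.2399e-9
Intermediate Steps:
p(w) = (-3 + w)²/2 (p(w) = (2 + (w - 5))²/2 = (2 + (-5 + w))²/2 = (-3 + w)²/2)
q(K, l) = -18 (q(K, l) = -(-3 - 3)²/2 = -(-6)²/2 = -36/2 = -1*18 = -18)
1/(q(-86, 280) + (-11120 - 29539)*(-33503 + 13667)) = 1/(-18 + (-11120 - 29539)*(-33503 + 13667)) = 1/(-18 - 40659*(-19836)) = 1/(-18 + 806511924) = 1/806511906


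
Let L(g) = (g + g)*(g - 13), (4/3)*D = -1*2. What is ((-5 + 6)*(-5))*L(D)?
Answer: -435/2 ≈ -217.50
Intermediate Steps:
D = -3/2 (D = 3*(-1*2)/4 = (¾)*(-2) = -3/2 ≈ -1.5000)
L(g) = 2*g*(-13 + g) (L(g) = (2*g)*(-13 + g) = 2*g*(-13 + g))
((-5 + 6)*(-5))*L(D) = ((-5 + 6)*(-5))*(2*(-3/2)*(-13 - 3/2)) = (1*(-5))*(2*(-3/2)*(-29/2)) = -5*87/2 = -435/2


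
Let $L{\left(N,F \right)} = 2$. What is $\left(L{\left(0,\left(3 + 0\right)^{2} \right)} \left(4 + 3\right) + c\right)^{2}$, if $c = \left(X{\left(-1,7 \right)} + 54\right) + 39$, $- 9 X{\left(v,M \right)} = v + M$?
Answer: $\frac{101761}{9} \approx 11307.0$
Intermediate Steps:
$X{\left(v,M \right)} = - \frac{M}{9} - \frac{v}{9}$ ($X{\left(v,M \right)} = - \frac{v + M}{9} = - \frac{M + v}{9} = - \frac{M}{9} - \frac{v}{9}$)
$c = \frac{277}{3}$ ($c = \left(\left(\left(- \frac{1}{9}\right) 7 - - \frac{1}{9}\right) + 54\right) + 39 = \left(\left(- \frac{7}{9} + \frac{1}{9}\right) + 54\right) + 39 = \left(- \frac{2}{3} + 54\right) + 39 = \frac{160}{3} + 39 = \frac{277}{3} \approx 92.333$)
$\left(L{\left(0,\left(3 + 0\right)^{2} \right)} \left(4 + 3\right) + c\right)^{2} = \left(2 \left(4 + 3\right) + \frac{277}{3}\right)^{2} = \left(2 \cdot 7 + \frac{277}{3}\right)^{2} = \left(14 + \frac{277}{3}\right)^{2} = \left(\frac{319}{3}\right)^{2} = \frac{101761}{9}$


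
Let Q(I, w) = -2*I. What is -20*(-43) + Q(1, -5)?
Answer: 858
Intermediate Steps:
-20*(-43) + Q(1, -5) = -20*(-43) - 2*1 = 860 - 2 = 858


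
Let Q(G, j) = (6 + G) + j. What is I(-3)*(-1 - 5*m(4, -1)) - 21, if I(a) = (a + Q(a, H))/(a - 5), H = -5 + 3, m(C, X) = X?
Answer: -20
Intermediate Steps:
H = -2
Q(G, j) = 6 + G + j
I(a) = (4 + 2*a)/(-5 + a) (I(a) = (a + (6 + a - 2))/(a - 5) = (a + (4 + a))/(-5 + a) = (4 + 2*a)/(-5 + a))
I(-3)*(-1 - 5*m(4, -1)) - 21 = (2*(2 - 3)/(-5 - 3))*(-1 - 5*(-1)) - 21 = (2*(-1)/(-8))*(-1 + 5) - 21 = (2*(-1/8)*(-1))*4 - 21 = (1/4)*4 - 21 = 1 - 21 = -20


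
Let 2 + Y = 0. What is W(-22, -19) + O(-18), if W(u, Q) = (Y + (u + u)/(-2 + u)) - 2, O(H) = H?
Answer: -121/6 ≈ -20.167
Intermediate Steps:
Y = -2 (Y = -2 + 0 = -2)
W(u, Q) = -4 + 2*u/(-2 + u) (W(u, Q) = (-2 + (u + u)/(-2 + u)) - 2 = (-2 + (2*u)/(-2 + u)) - 2 = (-2 + 2*u/(-2 + u)) - 2 = -4 + 2*u/(-2 + u))
W(-22, -19) + O(-18) = 2*(4 - 1*(-22))/(-2 - 22) - 18 = 2*(4 + 22)/(-24) - 18 = 2*(-1/24)*26 - 18 = -13/6 - 18 = -121/6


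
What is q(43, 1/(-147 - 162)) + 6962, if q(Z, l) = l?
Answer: 2151257/309 ≈ 6962.0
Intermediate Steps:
q(43, 1/(-147 - 162)) + 6962 = 1/(-147 - 162) + 6962 = 1/(-309) + 6962 = -1/309 + 6962 = 2151257/309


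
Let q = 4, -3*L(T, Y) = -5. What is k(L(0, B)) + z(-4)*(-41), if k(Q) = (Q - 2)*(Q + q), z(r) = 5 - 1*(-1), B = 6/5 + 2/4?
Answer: -2231/9 ≈ -247.89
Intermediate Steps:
B = 17/10 (B = 6*(⅕) + 2*(¼) = 6/5 + ½ = 17/10 ≈ 1.7000)
L(T, Y) = 5/3 (L(T, Y) = -⅓*(-5) = 5/3)
z(r) = 6 (z(r) = 5 + 1 = 6)
k(Q) = (-2 + Q)*(4 + Q) (k(Q) = (Q - 2)*(Q + 4) = (-2 + Q)*(4 + Q))
k(L(0, B)) + z(-4)*(-41) = (-8 + (5/3)² + 2*(5/3)) + 6*(-41) = (-8 + 25/9 + 10/3) - 246 = -17/9 - 246 = -2231/9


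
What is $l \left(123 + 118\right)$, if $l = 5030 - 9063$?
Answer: $-971953$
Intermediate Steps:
$l = -4033$
$l \left(123 + 118\right) = - 4033 \left(123 + 118\right) = \left(-4033\right) 241 = -971953$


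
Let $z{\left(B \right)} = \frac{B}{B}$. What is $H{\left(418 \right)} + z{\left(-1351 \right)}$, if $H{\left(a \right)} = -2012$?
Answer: $-2011$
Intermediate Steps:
$z{\left(B \right)} = 1$
$H{\left(418 \right)} + z{\left(-1351 \right)} = -2012 + 1 = -2011$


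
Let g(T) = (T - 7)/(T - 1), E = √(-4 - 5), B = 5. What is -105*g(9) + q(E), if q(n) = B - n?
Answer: -85/4 - 3*I ≈ -21.25 - 3.0*I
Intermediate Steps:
E = 3*I (E = √(-9) = 3*I ≈ 3.0*I)
g(T) = (-7 + T)/(-1 + T)
q(n) = 5 - n
-105*g(9) + q(E) = -105*(-7 + 9)/(-1 + 9) + (5 - 3*I) = -105*2/8 + (5 - 3*I) = -105*¼ + (5 - 3*I) = -105/4 + (5 - 3*I) = -85/4 - 3*I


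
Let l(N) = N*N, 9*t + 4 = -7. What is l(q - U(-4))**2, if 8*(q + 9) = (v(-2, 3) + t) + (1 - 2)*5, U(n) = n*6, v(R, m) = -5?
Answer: 918609150481/26873856 ≈ 34182.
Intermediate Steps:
t = -11/9 (t = -4/9 + (1/9)*(-7) = -4/9 - 7/9 = -11/9 ≈ -1.2222)
U(n) = 6*n
q = -749/72 (q = -9 + ((-5 - 11/9) + (1 - 2)*5)/8 = -9 + (-56/9 - 1*5)/8 = -9 + (-56/9 - 5)/8 = -9 + (1/8)*(-101/9) = -9 - 101/72 = -749/72 ≈ -10.403)
l(N) = N**2
l(q - U(-4))**2 = ((-749/72 - 6*(-4))**2)**2 = ((-749/72 - 1*(-24))**2)**2 = ((-749/72 + 24)**2)**2 = ((979/72)**2)**2 = (958441/5184)**2 = 918609150481/26873856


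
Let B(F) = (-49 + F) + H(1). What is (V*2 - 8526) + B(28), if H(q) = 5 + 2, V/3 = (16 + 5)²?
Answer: -5894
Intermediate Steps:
V = 1323 (V = 3*(16 + 5)² = 3*21² = 3*441 = 1323)
H(q) = 7
B(F) = -42 + F (B(F) = (-49 + F) + 7 = -42 + F)
(V*2 - 8526) + B(28) = (1323*2 - 8526) + (-42 + 28) = (2646 - 8526) - 14 = -5880 - 14 = -5894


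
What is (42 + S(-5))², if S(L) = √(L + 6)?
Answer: 1849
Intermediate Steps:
S(L) = √(6 + L)
(42 + S(-5))² = (42 + √(6 - 5))² = (42 + √1)² = (42 + 1)² = 43² = 1849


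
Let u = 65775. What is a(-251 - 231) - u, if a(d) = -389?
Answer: -66164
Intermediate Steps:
a(-251 - 231) - u = -389 - 1*65775 = -389 - 65775 = -66164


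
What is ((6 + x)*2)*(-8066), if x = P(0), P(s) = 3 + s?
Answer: -145188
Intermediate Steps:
x = 3 (x = 3 + 0 = 3)
((6 + x)*2)*(-8066) = ((6 + 3)*2)*(-8066) = (9*2)*(-8066) = 18*(-8066) = -145188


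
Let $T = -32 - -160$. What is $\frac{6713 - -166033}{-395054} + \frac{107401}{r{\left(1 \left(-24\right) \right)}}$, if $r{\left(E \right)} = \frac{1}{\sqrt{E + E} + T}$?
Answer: $\frac{2715468371483}{197527} + 429604 i \sqrt{3} \approx 1.3747 \cdot 10^{7} + 7.441 \cdot 10^{5} i$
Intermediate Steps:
$T = 128$ ($T = -32 + 160 = 128$)
$r{\left(E \right)} = \frac{1}{128 + \sqrt{2} \sqrt{E}}$ ($r{\left(E \right)} = \frac{1}{\sqrt{E + E} + 128} = \frac{1}{\sqrt{2 E} + 128} = \frac{1}{\sqrt{2} \sqrt{E} + 128} = \frac{1}{128 + \sqrt{2} \sqrt{E}}$)
$\frac{6713 - -166033}{-395054} + \frac{107401}{r{\left(1 \left(-24\right) \right)}} = \frac{6713 - -166033}{-395054} + \frac{107401}{\frac{1}{128 + \sqrt{2} \sqrt{1 \left(-24\right)}}} = \left(6713 + 166033\right) \left(- \frac{1}{395054}\right) + \frac{107401}{\frac{1}{128 + \sqrt{2} \sqrt{-24}}} = 172746 \left(- \frac{1}{395054}\right) + \frac{107401}{\frac{1}{128 + \sqrt{2} \cdot 2 i \sqrt{6}}} = - \frac{86373}{197527} + \frac{107401}{\frac{1}{128 + 4 i \sqrt{3}}} = - \frac{86373}{197527} + 107401 \left(128 + 4 i \sqrt{3}\right) = - \frac{86373}{197527} + \left(13747328 + 429604 i \sqrt{3}\right) = \frac{2715468371483}{197527} + 429604 i \sqrt{3}$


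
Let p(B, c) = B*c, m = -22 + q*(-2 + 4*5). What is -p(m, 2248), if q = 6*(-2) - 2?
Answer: 615952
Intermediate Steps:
q = -14 (q = -12 - 2 = -14)
m = -274 (m = -22 - 14*(-2 + 4*5) = -22 - 14*(-2 + 20) = -22 - 14*18 = -22 - 252 = -274)
-p(m, 2248) = -(-274)*2248 = -1*(-615952) = 615952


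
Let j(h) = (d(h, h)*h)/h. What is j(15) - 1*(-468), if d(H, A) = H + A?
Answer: 498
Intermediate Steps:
d(H, A) = A + H
j(h) = 2*h (j(h) = ((h + h)*h)/h = ((2*h)*h)/h = (2*h²)/h = 2*h)
j(15) - 1*(-468) = 2*15 - 1*(-468) = 30 + 468 = 498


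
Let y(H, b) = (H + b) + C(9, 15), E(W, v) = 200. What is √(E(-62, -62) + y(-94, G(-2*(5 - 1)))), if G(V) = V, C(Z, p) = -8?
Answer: 3*√10 ≈ 9.4868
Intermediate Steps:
y(H, b) = -8 + H + b (y(H, b) = (H + b) - 8 = -8 + H + b)
√(E(-62, -62) + y(-94, G(-2*(5 - 1)))) = √(200 + (-8 - 94 - 2*(5 - 1))) = √(200 + (-8 - 94 - 2*4)) = √(200 + (-8 - 94 - 8)) = √(200 - 110) = √90 = 3*√10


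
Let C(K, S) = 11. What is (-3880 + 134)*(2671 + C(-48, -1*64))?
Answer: -10046772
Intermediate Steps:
(-3880 + 134)*(2671 + C(-48, -1*64)) = (-3880 + 134)*(2671 + 11) = -3746*2682 = -10046772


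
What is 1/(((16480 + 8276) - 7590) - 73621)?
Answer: -1/56455 ≈ -1.7713e-5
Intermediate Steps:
1/(((16480 + 8276) - 7590) - 73621) = 1/((24756 - 7590) - 73621) = 1/(17166 - 73621) = 1/(-56455) = -1/56455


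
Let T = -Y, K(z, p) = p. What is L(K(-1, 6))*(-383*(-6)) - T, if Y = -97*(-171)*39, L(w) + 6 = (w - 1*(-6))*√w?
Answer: 633105 + 27576*√6 ≈ 7.0065e+5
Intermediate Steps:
L(w) = -6 + √w*(6 + w) (L(w) = -6 + (w - 1*(-6))*√w = -6 + (w + 6)*√w = -6 + (6 + w)*√w = -6 + √w*(6 + w))
Y = 646893 (Y = 16587*39 = 646893)
T = -646893 (T = -1*646893 = -646893)
L(K(-1, 6))*(-383*(-6)) - T = (-6 + 6^(3/2) + 6*√6)*(-383*(-6)) - 1*(-646893) = (-6 + 6*√6 + 6*√6)*2298 + 646893 = (-6 + 12*√6)*2298 + 646893 = (-13788 + 27576*√6) + 646893 = 633105 + 27576*√6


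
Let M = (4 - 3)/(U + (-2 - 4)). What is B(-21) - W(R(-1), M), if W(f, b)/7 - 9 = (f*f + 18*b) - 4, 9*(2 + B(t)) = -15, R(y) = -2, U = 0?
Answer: -137/3 ≈ -45.667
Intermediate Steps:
M = -1/6 (M = (4 - 3)/(0 + (-2 - 4)) = 1/(0 - 6) = 1/(-6) = 1*(-1/6) = -1/6 ≈ -0.16667)
B(t) = -11/3 (B(t) = -2 + (1/9)*(-15) = -2 - 5/3 = -11/3)
W(f, b) = 35 + 7*f**2 + 126*b (W(f, b) = 63 + 7*((f*f + 18*b) - 4) = 63 + 7*((f**2 + 18*b) - 4) = 63 + 7*(-4 + f**2 + 18*b) = 63 + (-28 + 7*f**2 + 126*b) = 35 + 7*f**2 + 126*b)
B(-21) - W(R(-1), M) = -11/3 - (35 + 7*(-2)**2 + 126*(-1/6)) = -11/3 - (35 + 7*4 - 21) = -11/3 - (35 + 28 - 21) = -11/3 - 1*42 = -11/3 - 42 = -137/3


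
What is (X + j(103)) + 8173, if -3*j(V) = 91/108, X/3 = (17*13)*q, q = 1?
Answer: 2862773/324 ≈ 8835.7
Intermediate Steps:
X = 663 (X = 3*((17*13)*1) = 3*(221*1) = 3*221 = 663)
j(V) = -91/324 (j(V) = -91/(3*108) = -1/3*91/108 = -91/324)
(X + j(103)) + 8173 = (663 - 91/324) + 8173 = 214721/324 + 8173 = 2862773/324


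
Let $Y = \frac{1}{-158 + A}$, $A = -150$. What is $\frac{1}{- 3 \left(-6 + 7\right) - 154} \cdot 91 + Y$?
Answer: $- \frac{28185}{48356} \approx -0.58286$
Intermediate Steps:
$Y = - \frac{1}{308}$ ($Y = \frac{1}{-158 - 150} = \frac{1}{-308} = - \frac{1}{308} \approx -0.0032468$)
$\frac{1}{- 3 \left(-6 + 7\right) - 154} \cdot 91 + Y = \frac{1}{- 3 \left(-6 + 7\right) - 154} \cdot 91 - \frac{1}{308} = \frac{1}{\left(-3\right) 1 - 154} \cdot 91 - \frac{1}{308} = \frac{1}{-3 - 154} \cdot 91 - \frac{1}{308} = \frac{1}{-157} \cdot 91 - \frac{1}{308} = \left(- \frac{1}{157}\right) 91 - \frac{1}{308} = - \frac{91}{157} - \frac{1}{308} = - \frac{28185}{48356}$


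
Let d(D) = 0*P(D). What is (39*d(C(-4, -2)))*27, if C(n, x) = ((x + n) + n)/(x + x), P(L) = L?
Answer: 0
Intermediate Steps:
C(n, x) = (x + 2*n)/(2*x) (C(n, x) = ((n + x) + n)/((2*x)) = (x + 2*n)*(1/(2*x)) = (x + 2*n)/(2*x))
d(D) = 0 (d(D) = 0*D = 0)
(39*d(C(-4, -2)))*27 = (39*0)*27 = 0*27 = 0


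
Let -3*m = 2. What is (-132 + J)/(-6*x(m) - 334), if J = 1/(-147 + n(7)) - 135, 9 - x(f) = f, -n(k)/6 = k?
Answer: 6308/9261 ≈ 0.68114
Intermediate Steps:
m = -⅔ (m = -⅓*2 = -⅔ ≈ -0.66667)
n(k) = -6*k
x(f) = 9 - f
J = -25516/189 (J = 1/(-147 - 6*7) - 135 = 1/(-147 - 42) - 135 = 1/(-189) - 135 = -1/189 - 135 = -25516/189 ≈ -135.01)
(-132 + J)/(-6*x(m) - 334) = (-132 - 25516/189)/(-6*(9 - 1*(-⅔)) - 334) = -50464/(189*(-6*(9 + ⅔) - 334)) = -50464/(189*(-6*29/3 - 334)) = -50464/(189*(-58 - 334)) = -50464/189/(-392) = -50464/189*(-1/392) = 6308/9261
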